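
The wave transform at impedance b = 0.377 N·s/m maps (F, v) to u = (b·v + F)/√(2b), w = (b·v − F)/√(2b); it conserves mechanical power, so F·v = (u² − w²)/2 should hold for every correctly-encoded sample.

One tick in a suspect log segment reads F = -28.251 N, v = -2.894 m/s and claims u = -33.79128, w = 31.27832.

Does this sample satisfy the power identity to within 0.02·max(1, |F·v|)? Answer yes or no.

F·v = (-28.251)×(-2.894) = 81.75839 W.
(u² − w²)/2 = (1141.85060 − 978.33330)/2 = 81.75865 W.
|Δ| = 0.00026;  2% of max(1, |F·v|) = 1.63517.

yes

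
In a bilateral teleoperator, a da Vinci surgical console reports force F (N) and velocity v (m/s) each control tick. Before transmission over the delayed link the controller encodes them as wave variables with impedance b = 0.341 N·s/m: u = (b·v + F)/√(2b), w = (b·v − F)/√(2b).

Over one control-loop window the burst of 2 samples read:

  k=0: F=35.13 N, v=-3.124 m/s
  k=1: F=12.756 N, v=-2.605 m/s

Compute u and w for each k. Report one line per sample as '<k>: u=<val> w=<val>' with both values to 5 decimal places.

0: u=41.24892 w=-43.82882
1: u=14.37058 w=-16.52187

k=0: b·v=0.341×(-3.124)=-1.06528; √(2b)=0.82583; u=(-1.06528+35.13)/0.82583=41.24892, w=(-1.06528−35.13)/0.82583=-43.82882
k=1: b·v=0.341×(-2.605)=-0.88831; √(2b)=0.82583; u=(-0.88831+12.756)/0.82583=14.37058, w=(-0.88831−12.756)/0.82583=-16.52187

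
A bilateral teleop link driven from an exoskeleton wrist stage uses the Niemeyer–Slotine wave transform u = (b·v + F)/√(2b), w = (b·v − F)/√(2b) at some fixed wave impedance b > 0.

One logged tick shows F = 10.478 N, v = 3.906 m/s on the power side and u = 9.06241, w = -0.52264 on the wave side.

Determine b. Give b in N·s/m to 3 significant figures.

u + w = 8.5398;  u + w = √(2b)·v, so √(2b) = 8.5398/3.906 = 2.1863.
b = (√(2b))²/2 = 4.7800/2 = 2.3900.
(Check via u − w = 2F/√(2b): u − w = 9.5850, 2F/√(2b) = 9.5851.)

b = 2.39 N·s/m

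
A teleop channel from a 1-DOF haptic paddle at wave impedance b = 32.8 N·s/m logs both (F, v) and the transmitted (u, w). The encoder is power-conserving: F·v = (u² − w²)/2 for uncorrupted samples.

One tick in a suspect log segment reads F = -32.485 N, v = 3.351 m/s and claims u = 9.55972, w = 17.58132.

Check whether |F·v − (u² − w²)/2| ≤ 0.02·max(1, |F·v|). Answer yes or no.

yes

F·v = (-32.485)×3.351 = -108.8572 W.
(u² − w²)/2 = (91.3882 − 309.1028)/2 = -108.8573 W.
|Δ| = 0.0000;  2% of max(1, |F·v|) = 2.1771.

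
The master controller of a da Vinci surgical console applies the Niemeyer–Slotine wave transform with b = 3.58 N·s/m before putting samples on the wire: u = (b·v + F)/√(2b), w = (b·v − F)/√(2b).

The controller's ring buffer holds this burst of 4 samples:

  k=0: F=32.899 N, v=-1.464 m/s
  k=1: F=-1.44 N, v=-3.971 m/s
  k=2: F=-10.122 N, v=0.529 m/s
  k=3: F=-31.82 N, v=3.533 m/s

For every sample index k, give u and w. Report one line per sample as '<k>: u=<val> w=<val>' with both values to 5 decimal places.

k=0: b·v=3.58×(-1.464)=-5.24112; √(2b)=2.67582; u=(-5.24112+32.899)/2.67582=10.33624, w=(-5.24112−32.899)/2.67582=-14.25363
k=1: b·v=3.58×(-3.971)=-14.21618; √(2b)=2.67582; u=(-14.21618+(-1.44))/2.67582=-5.85099, w=(-14.21618−(-1.44))/2.67582=-4.77468
k=2: b·v=3.58×0.529=1.89382; √(2b)=2.67582; u=(1.89382+(-10.122))/2.67582=-3.07502, w=(1.89382−(-10.122))/2.67582=4.49052
k=3: b·v=3.58×3.533=12.64814; √(2b)=2.67582; u=(12.64814+(-31.82))/2.67582=-7.16486, w=(12.64814−(-31.82))/2.67582=16.61852

0: u=10.33624 w=-14.25363
1: u=-5.85099 w=-4.77468
2: u=-3.07502 w=4.49052
3: u=-7.16486 w=16.61852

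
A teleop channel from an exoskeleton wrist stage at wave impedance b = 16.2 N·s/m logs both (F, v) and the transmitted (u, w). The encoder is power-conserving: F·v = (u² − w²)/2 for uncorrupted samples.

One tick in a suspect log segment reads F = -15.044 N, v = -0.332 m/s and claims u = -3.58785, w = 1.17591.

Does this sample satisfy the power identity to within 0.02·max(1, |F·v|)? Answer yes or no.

F·v = (-15.044)×(-0.332) = 4.99461 W.
(u² − w²)/2 = (12.87267 − 1.38276)/2 = 5.74495 W.
|Δ| = 0.75034;  2% of max(1, |F·v|) = 0.09989.

no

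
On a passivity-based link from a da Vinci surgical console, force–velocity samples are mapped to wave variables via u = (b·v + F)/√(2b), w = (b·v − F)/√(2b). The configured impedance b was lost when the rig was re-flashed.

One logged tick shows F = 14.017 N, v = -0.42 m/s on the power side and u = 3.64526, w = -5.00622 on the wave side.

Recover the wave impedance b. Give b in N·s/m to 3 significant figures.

u + w = -1.3610;  u + w = √(2b)·v, so √(2b) = -1.3610/(-0.42) = 3.2404.
b = (√(2b))²/2 = 10.5001/2 = 5.2500.
(Check via u − w = 2F/√(2b): u − w = 8.6515, 2F/√(2b) = 8.6515.)

b = 5.25 N·s/m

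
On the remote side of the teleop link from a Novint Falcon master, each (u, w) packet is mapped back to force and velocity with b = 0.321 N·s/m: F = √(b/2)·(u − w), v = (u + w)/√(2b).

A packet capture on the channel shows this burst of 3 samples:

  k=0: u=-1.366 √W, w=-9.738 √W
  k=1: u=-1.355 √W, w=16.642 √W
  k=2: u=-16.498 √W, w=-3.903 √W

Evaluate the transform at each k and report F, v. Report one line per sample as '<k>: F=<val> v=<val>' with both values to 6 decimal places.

k=0: u−w=8.372000, u+w=-11.104000; √(b/2)=0.400625, √(2b)=0.801249; F=0.400625×8.372=3.354028, v=-11.104000/0.801249=-13.858363
k=1: u−w=-17.997000, u+w=15.287000; √(b/2)=0.400625, √(2b)=0.801249; F=0.400625×(-17.997)=-7.210039, v=15.287000/0.801249=19.078962
k=2: u−w=-12.595000, u+w=-20.401000; √(b/2)=0.400625, √(2b)=0.801249; F=0.400625×(-12.595)=-5.045866, v=-20.401000/0.801249=-25.461497

0: F=3.354028 v=-13.858363
1: F=-7.210039 v=19.078962
2: F=-5.045866 v=-25.461497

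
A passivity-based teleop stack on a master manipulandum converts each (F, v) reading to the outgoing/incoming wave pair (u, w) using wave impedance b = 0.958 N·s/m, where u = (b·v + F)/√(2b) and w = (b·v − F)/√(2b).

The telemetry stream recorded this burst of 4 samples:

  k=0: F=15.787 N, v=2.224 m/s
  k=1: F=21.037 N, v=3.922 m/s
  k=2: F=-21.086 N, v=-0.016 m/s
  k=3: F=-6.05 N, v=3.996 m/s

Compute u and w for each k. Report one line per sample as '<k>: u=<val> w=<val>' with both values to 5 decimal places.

0: u=12.94440 w=-9.86595
1: u=17.91240 w=-12.48358
2: u=-15.24446 w=15.22231
3: u=-1.60514 w=7.13639

k=0: b·v=0.958×2.224=2.13059; √(2b)=1.38420; u=(2.13059+15.787)/1.38420=12.94440, w=(2.13059−15.787)/1.38420=-9.86595
k=1: b·v=0.958×3.922=3.75728; √(2b)=1.38420; u=(3.75728+21.037)/1.38420=17.91240, w=(3.75728−21.037)/1.38420=-12.48358
k=2: b·v=0.958×(-0.016)=-0.01533; √(2b)=1.38420; u=(-0.01533+(-21.086))/1.38420=-15.24446, w=(-0.01533−(-21.086))/1.38420=15.22231
k=3: b·v=0.958×3.996=3.82817; √(2b)=1.38420; u=(3.82817+(-6.05))/1.38420=-1.60514, w=(3.82817−(-6.05))/1.38420=7.13639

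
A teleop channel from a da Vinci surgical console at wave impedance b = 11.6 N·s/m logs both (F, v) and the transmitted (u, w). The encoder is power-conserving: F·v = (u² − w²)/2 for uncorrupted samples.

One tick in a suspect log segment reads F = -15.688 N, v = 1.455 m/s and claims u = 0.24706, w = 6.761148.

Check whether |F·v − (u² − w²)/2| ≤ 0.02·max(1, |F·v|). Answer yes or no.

F·v = (-15.688)×1.455 = -22.826040 W.
(u² − w²)/2 = (0.061039 − 45.713122)/2 = -22.826042 W.
|Δ| = 0.000002;  2% of max(1, |F·v|) = 0.456521.

yes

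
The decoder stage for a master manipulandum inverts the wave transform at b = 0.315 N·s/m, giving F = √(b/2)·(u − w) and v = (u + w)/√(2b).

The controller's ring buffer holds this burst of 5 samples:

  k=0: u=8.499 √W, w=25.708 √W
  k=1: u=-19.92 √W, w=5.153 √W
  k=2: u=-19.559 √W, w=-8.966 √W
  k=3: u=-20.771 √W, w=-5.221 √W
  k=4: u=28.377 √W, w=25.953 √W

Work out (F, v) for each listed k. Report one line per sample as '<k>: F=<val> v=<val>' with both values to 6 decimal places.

k=0: u−w=-17.209000, u+w=34.207000; √(b/2)=0.396863, √(2b)=0.793725; F=0.396863×(-17.209)=-6.829610, v=34.207000/0.793725=43.096769
k=1: u−w=-25.073000, u+w=-14.767000; √(b/2)=0.396863, √(2b)=0.793725; F=0.396863×(-25.073)=-9.950538, v=-14.767000/0.793725=-18.604671
k=2: u−w=-10.593000, u+w=-28.525000; √(b/2)=0.396863, √(2b)=0.793725; F=0.396863×(-10.593)=-4.203967, v=-28.525000/0.793725=-35.938122
k=3: u−w=-15.550000, u+w=-25.992000; √(b/2)=0.396863, √(2b)=0.793725; F=0.396863×(-15.55)=-6.171215, v=-25.992000/0.793725=-32.746842
k=4: u−w=2.424000, u+w=54.330000; √(b/2)=0.396863, √(2b)=0.793725; F=0.396863×2.424=0.961995, v=54.330000/0.793725=68.449366

0: F=-6.829610 v=43.096769
1: F=-9.950538 v=-18.604671
2: F=-4.203967 v=-35.938122
3: F=-6.171215 v=-32.746842
4: F=0.961995 v=68.449366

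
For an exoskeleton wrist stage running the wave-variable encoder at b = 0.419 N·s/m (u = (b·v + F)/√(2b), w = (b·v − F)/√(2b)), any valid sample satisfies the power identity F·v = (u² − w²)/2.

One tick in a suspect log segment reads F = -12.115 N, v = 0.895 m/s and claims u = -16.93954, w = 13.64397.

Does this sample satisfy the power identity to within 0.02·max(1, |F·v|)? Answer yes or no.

F·v = (-12.115)×0.895 = -10.84293 W.
(u² − w²)/2 = (286.94802 − 186.15792)/2 = 50.39505 W.
|Δ| = 61.23797;  2% of max(1, |F·v|) = 0.21686.

no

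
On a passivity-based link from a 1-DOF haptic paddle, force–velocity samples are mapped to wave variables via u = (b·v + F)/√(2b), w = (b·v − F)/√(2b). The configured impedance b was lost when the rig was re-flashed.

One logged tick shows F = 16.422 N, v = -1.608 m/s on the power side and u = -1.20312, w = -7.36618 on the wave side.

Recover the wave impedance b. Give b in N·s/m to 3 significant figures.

b = 14.2 N·s/m

u + w = -8.5693;  u + w = √(2b)·v, so √(2b) = -8.5693/(-1.608) = 5.3292.
b = (√(2b))²/2 = 28.4000/2 = 14.2000.
(Check via u − w = 2F/√(2b): u − w = 6.1631, 2F/√(2b) = 6.1631.)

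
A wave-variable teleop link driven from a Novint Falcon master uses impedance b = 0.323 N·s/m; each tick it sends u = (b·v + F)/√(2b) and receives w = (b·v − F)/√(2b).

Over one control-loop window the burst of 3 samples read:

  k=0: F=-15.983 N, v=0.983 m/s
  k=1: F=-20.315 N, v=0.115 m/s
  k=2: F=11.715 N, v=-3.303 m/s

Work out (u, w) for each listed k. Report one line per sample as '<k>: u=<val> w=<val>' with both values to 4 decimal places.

0: u=-19.4907 w=20.2808
1: u=-25.2293 w=25.3218
2: u=13.2482 w=-15.9030

k=0: b·v=0.323×0.983=0.3175; √(2b)=0.8037; u=(0.3175+(-15.983))/0.8037=-19.4907, w=(0.3175−(-15.983))/0.8037=20.2808
k=1: b·v=0.323×0.115=0.0371; √(2b)=0.8037; u=(0.0371+(-20.315))/0.8037=-25.2293, w=(0.0371−(-20.315))/0.8037=25.3218
k=2: b·v=0.323×(-3.303)=-1.0669; √(2b)=0.8037; u=(-1.0669+11.715)/0.8037=13.2482, w=(-1.0669−11.715)/0.8037=-15.9030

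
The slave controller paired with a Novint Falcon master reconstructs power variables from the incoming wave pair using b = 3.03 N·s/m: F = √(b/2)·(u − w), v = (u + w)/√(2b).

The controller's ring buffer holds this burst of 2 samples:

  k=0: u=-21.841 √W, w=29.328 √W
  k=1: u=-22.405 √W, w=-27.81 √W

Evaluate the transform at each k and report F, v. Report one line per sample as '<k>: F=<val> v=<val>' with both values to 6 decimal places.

0: F=-62.981536 v=3.041386
1: F=6.652762 v=-20.398449

k=0: u−w=-51.169000, u+w=7.487000; √(b/2)=1.230853, √(2b)=2.461707; F=1.230853×(-51.169)=-62.981536, v=7.487000/2.461707=3.041386
k=1: u−w=5.405000, u+w=-50.215000; √(b/2)=1.230853, √(2b)=2.461707; F=1.230853×5.405=6.652762, v=-50.215000/2.461707=-20.398449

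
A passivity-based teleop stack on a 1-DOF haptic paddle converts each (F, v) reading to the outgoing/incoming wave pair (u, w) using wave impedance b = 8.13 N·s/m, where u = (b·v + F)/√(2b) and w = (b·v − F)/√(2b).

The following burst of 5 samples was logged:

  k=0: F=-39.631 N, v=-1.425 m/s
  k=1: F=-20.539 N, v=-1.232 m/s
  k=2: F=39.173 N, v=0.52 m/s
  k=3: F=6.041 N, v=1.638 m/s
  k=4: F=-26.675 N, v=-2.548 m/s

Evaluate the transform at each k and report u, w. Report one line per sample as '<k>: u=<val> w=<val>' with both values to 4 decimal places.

k=0: b·v=8.13×(-1.425)=-11.5853; √(2b)=4.0324; u=(-11.5853+(-39.631))/4.0324=-12.7013, w=(-11.5853−(-39.631))/4.0324=6.9552
k=1: b·v=8.13×(-1.232)=-10.0162; √(2b)=4.0324; u=(-10.0162+(-20.539))/4.0324=-7.5775, w=(-10.0162−(-20.539))/4.0324=2.6096
k=2: b·v=8.13×0.52=4.2276; √(2b)=4.0324; u=(4.2276+39.173)/4.0324=10.7631, w=(4.2276−39.173)/4.0324=-8.6662
k=3: b·v=8.13×1.638=13.3169; √(2b)=4.0324; u=(13.3169+6.041)/4.0324=4.8006, w=(13.3169−6.041)/4.0324=1.8044
k=4: b·v=8.13×(-2.548)=-20.7152; √(2b)=4.0324; u=(-20.7152+(-26.675))/4.0324=-11.7525, w=(-20.7152−(-26.675))/4.0324=1.4780

0: u=-12.7013 w=6.9552
1: u=-7.5775 w=2.6096
2: u=10.7631 w=-8.6662
3: u=4.8006 w=1.8044
4: u=-11.7525 w=1.4780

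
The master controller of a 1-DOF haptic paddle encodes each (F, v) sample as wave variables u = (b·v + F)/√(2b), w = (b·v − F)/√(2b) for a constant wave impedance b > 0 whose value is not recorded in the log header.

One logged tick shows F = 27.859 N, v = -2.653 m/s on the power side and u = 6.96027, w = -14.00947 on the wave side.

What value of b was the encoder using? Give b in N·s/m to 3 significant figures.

u + w = -7.04920;  u + w = √(2b)·v, so √(2b) = -7.04920/(-2.653) = 2.65707.
b = (√(2b))²/2 = 7.06001/2 = 3.53000.
(Check via u − w = 2F/√(2b): u − w = 20.96974, 2F/√(2b) = 20.96973.)

b = 3.53 N·s/m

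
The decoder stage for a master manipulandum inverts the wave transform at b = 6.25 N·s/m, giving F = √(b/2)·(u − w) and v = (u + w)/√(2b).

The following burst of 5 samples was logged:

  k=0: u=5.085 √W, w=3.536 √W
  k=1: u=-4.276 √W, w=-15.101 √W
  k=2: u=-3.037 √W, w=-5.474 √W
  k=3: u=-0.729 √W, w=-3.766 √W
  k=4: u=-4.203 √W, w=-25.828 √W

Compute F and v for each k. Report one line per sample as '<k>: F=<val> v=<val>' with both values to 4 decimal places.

k=0: u−w=1.5490, u+w=8.6210; √(b/2)=1.7678, √(2b)=3.5355; F=1.7678×1.549=2.7383, v=8.6210/3.5355=2.4384
k=1: u−w=10.8250, u+w=-19.3770; √(b/2)=1.7678, √(2b)=3.5355; F=1.7678×10.825=19.1361, v=-19.3770/3.5355=-5.4806
k=2: u−w=2.4370, u+w=-8.5110; √(b/2)=1.7678, √(2b)=3.5355; F=1.7678×2.437=4.3080, v=-8.5110/3.5355=-2.4073
k=3: u−w=3.0370, u+w=-4.4950; √(b/2)=1.7678, √(2b)=3.5355; F=1.7678×3.037=5.3687, v=-4.4950/3.5355=-1.2714
k=4: u−w=21.6250, u+w=-30.0310; √(b/2)=1.7678, √(2b)=3.5355; F=1.7678×21.625=38.2280, v=-30.0310/3.5355=-8.4940

0: F=2.7383 v=2.4384
1: F=19.1361 v=-5.4806
2: F=4.3080 v=-2.4073
3: F=5.3687 v=-1.2714
4: F=38.2280 v=-8.4940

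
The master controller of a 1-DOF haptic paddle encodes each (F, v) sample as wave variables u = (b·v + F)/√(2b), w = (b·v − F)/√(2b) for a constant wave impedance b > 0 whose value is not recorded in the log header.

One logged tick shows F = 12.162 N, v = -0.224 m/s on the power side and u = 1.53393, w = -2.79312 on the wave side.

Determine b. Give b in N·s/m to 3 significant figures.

u + w = -1.25919;  u + w = √(2b)·v, so √(2b) = -1.25919/(-0.224) = 5.62138.
b = (√(2b))²/2 = 31.59996/2 = 15.79998.
(Check via u − w = 2F/√(2b): u − w = 4.32705, 2F/√(2b) = 4.32705.)

b = 15.8 N·s/m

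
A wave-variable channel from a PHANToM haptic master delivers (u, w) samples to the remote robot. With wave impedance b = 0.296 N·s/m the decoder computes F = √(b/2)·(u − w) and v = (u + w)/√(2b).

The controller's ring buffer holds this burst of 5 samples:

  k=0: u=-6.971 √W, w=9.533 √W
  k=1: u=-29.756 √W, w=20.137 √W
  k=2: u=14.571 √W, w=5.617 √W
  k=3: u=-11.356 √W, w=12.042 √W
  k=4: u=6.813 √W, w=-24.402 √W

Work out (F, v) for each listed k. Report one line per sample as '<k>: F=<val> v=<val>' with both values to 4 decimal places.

0: F=-6.3492 v=3.3298
1: F=-19.1942 v=-12.5017
2: F=3.4447 v=26.2381
3: F=-9.0014 v=0.8916
4: F=12.0087 v=-22.8602

k=0: u−w=-16.5040, u+w=2.5620; √(b/2)=0.3847, √(2b)=0.7694; F=0.3847×(-16.504)=-6.3492, v=2.5620/0.7694=3.3298
k=1: u−w=-49.8930, u+w=-9.6190; √(b/2)=0.3847, √(2b)=0.7694; F=0.3847×(-49.893)=-19.1942, v=-9.6190/0.7694=-12.5017
k=2: u−w=8.9540, u+w=20.1880; √(b/2)=0.3847, √(2b)=0.7694; F=0.3847×8.954=3.4447, v=20.1880/0.7694=26.2381
k=3: u−w=-23.3980, u+w=0.6860; √(b/2)=0.3847, √(2b)=0.7694; F=0.3847×(-23.398)=-9.0014, v=0.6860/0.7694=0.8916
k=4: u−w=31.2150, u+w=-17.5890; √(b/2)=0.3847, √(2b)=0.7694; F=0.3847×31.215=12.0087, v=-17.5890/0.7694=-22.8602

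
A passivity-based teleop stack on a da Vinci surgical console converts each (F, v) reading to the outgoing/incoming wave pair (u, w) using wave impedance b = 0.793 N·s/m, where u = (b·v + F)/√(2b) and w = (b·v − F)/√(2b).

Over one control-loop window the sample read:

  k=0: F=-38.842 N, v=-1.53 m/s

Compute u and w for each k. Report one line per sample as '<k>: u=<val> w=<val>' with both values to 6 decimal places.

0: u=-31.805944 w=29.879116

k=0: b·v=0.793×(-1.53)=-1.213290; √(2b)=1.259365; u=(-1.213290+(-38.842))/1.259365=-31.805944, w=(-1.213290−(-38.842))/1.259365=29.879116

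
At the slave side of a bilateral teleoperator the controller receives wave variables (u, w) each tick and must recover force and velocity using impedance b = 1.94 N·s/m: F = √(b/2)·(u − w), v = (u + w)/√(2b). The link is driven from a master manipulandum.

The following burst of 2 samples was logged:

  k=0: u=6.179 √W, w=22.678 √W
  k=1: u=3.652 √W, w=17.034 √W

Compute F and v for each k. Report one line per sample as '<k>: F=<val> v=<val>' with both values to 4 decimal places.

0: F=-16.2496 v=14.6499
1: F=-13.1797 v=10.5017

k=0: u−w=-16.4990, u+w=28.8570; √(b/2)=0.9849, √(2b)=1.9698; F=0.9849×(-16.499)=-16.2496, v=28.8570/1.9698=14.6499
k=1: u−w=-13.3820, u+w=20.6860; √(b/2)=0.9849, √(2b)=1.9698; F=0.9849×(-13.382)=-13.1797, v=20.6860/1.9698=10.5017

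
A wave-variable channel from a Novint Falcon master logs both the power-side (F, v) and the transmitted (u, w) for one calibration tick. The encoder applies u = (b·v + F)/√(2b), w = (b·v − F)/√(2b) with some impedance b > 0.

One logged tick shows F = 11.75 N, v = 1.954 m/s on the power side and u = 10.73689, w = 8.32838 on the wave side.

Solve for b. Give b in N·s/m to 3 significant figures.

b = 47.6 N·s/m

u + w = 19.0653;  u + w = √(2b)·v, so √(2b) = 19.0653/1.954 = 9.7570.
b = (√(2b))²/2 = 95.2000/2 = 47.6000.
(Check via u − w = 2F/√(2b): u − w = 2.4085, 2F/√(2b) = 2.4085.)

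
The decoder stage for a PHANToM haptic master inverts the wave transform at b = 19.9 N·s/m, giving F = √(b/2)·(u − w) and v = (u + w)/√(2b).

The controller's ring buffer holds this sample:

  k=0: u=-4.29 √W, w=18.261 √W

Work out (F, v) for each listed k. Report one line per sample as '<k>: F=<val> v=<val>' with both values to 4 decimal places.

k=0: u−w=-22.5510, u+w=13.9710; √(b/2)=3.1544, √(2b)=6.3087; F=3.1544×(-22.551)=-71.1340, v=13.9710/6.3087=2.2146

0: F=-71.1340 v=2.2146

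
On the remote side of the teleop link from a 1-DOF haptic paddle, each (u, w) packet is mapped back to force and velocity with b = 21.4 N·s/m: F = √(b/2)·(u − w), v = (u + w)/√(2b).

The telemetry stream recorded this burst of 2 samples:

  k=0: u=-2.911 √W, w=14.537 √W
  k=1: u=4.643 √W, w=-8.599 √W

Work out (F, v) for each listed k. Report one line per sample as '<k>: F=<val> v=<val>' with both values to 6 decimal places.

k=0: u−w=-17.448000, u+w=11.626000; √(b/2)=3.271085, √(2b)=6.542171; F=3.271085×(-17.448)=-57.073899, v=11.626000/6.542171=1.777086
k=1: u−w=13.242000, u+w=-3.956000; √(b/2)=3.271085, √(2b)=6.542171; F=3.271085×13.242=43.315713, v=-3.956000/6.542171=-0.604692

0: F=-57.073899 v=1.777086
1: F=43.315713 v=-0.604692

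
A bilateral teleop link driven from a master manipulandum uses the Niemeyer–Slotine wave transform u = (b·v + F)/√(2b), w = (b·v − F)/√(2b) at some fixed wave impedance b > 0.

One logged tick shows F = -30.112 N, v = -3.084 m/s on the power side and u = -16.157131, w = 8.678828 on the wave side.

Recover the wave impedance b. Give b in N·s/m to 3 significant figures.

b = 2.94 N·s/m

u + w = -7.478303;  u + w = √(2b)·v, so √(2b) = -7.478303/(-3.084) = 2.424871.
b = (√(2b))²/2 = 5.880001/2 = 2.940000.
(Check via u − w = 2F/√(2b): u − w = -24.835959, 2F/√(2b) = -24.835958.)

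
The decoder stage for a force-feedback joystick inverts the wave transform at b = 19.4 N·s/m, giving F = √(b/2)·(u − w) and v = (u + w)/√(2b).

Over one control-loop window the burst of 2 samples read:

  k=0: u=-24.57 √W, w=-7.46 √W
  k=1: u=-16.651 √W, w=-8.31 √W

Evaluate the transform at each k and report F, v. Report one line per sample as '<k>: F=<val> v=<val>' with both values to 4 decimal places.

0: F=-53.2888 v=-5.1421
1: F=-25.9779 v=-4.0072

k=0: u−w=-17.1100, u+w=-32.0300; √(b/2)=3.1145, √(2b)=6.2290; F=3.1145×(-17.11)=-53.2888, v=-32.0300/6.2290=-5.1421
k=1: u−w=-8.3410, u+w=-24.9610; √(b/2)=3.1145, √(2b)=6.2290; F=3.1145×(-8.341)=-25.9779, v=-24.9610/6.2290=-4.0072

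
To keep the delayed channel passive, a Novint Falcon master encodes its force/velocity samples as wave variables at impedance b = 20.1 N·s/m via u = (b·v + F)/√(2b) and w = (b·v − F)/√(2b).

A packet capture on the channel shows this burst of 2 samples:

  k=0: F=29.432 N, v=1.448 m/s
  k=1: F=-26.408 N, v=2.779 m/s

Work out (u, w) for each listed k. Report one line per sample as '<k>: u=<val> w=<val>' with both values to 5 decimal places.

k=0: b·v=20.1×1.448=29.10480; √(2b)=6.34035; u=(29.10480+29.432)/6.34035=9.23243, w=(29.10480−29.432)/6.34035=-0.05161
k=1: b·v=20.1×2.779=55.85790; √(2b)=6.34035; u=(55.85790+(-26.408))/6.34035=4.64484, w=(55.85790−(-26.408))/6.34035=12.97498

0: u=9.23243 w=-0.05161
1: u=4.64484 w=12.97498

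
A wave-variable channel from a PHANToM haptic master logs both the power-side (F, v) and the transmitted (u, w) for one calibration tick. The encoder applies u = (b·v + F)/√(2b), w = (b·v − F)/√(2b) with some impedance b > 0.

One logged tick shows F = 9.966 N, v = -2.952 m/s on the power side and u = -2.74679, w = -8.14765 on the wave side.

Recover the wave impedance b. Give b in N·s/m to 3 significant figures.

b = 6.81 N·s/m

u + w = -10.8944;  u + w = √(2b)·v, so √(2b) = -10.8944/(-2.952) = 3.6905.
b = (√(2b))²/2 = 13.6200/2 = 6.8100.
(Check via u − w = 2F/√(2b): u − w = 5.4009, 2F/√(2b) = 5.4009.)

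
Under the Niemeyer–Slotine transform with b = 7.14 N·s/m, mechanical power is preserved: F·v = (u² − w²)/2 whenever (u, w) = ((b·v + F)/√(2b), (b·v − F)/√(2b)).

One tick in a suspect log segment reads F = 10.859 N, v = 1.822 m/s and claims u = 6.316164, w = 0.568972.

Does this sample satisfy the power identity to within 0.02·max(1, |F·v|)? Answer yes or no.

yes

F·v = 10.859×1.822 = 19.785098 W.
(u² − w²)/2 = (39.893928 − 0.323729)/2 = 19.785099 W.
|Δ| = 0.000001;  2% of max(1, |F·v|) = 0.395702.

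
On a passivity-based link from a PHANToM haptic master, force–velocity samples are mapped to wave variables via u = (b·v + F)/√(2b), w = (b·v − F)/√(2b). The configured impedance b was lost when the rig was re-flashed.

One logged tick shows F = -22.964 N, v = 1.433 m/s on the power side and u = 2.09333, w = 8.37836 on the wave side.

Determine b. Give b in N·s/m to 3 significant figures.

u + w = 10.47169;  u + w = √(2b)·v, so √(2b) = 10.47169/1.433 = 7.30753.
b = (√(2b))²/2 = 53.39999/2 = 26.69999.
(Check via u − w = 2F/√(2b): u − w = -6.28503, 2F/√(2b) = -6.28502.)

b = 26.7 N·s/m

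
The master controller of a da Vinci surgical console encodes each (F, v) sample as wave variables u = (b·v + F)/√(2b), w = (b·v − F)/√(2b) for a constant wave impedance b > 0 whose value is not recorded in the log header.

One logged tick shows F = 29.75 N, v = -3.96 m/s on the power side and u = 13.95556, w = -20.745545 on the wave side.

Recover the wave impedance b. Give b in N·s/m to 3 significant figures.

b = 1.47 N·s/m

u + w = -6.789985;  u + w = √(2b)·v, so √(2b) = -6.789985/(-3.96) = 1.714643.
b = (√(2b))²/2 = 2.940000/2 = 1.470000.
(Check via u − w = 2F/√(2b): u − w = 34.701105, 2F/√(2b) = 34.701108.)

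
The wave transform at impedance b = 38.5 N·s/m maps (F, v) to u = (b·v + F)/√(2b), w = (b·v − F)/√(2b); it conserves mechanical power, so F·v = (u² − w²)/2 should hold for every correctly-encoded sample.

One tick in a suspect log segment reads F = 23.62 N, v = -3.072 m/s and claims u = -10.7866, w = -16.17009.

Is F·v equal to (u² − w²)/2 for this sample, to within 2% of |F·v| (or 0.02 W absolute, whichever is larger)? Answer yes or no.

F·v = 23.62×(-3.072) = -72.56064 W.
(u² − w²)/2 = (116.35074 − 261.47181)/2 = -72.56054 W.
|Δ| = 0.00010;  2% of max(1, |F·v|) = 1.45121.

yes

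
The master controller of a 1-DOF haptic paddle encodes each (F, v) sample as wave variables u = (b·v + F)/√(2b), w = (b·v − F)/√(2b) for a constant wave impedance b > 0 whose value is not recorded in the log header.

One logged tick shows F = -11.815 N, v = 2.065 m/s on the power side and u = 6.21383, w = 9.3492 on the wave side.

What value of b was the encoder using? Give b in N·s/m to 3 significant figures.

u + w = 15.5630;  u + w = √(2b)·v, so √(2b) = 15.5630/2.065 = 7.5366.
b = (√(2b))²/2 = 56.8000/2 = 28.4000.
(Check via u − w = 2F/√(2b): u − w = -3.1354, 2F/√(2b) = -3.1354.)

b = 28.4 N·s/m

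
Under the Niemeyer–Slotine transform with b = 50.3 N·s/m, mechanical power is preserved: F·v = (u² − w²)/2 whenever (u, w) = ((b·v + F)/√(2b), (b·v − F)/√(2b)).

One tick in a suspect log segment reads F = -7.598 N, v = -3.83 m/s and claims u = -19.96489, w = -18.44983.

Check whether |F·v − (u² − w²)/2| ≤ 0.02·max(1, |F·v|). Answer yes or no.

F·v = (-7.598)×(-3.83) = 29.1003 W.
(u² − w²)/2 = (398.5968 − 340.3962)/2 = 29.1003 W.
|Δ| = 0.0000;  2% of max(1, |F·v|) = 0.5820.

yes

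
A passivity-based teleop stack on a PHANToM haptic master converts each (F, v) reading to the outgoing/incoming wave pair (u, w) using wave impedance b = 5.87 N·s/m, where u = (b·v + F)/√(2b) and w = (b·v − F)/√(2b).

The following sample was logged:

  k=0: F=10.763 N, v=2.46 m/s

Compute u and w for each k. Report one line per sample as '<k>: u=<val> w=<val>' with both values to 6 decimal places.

0: u=7.355660 w=1.073206

k=0: b·v=5.87×2.46=14.440200; √(2b)=3.426368; u=(14.440200+10.763)/3.426368=7.355660, w=(14.440200−10.763)/3.426368=1.073206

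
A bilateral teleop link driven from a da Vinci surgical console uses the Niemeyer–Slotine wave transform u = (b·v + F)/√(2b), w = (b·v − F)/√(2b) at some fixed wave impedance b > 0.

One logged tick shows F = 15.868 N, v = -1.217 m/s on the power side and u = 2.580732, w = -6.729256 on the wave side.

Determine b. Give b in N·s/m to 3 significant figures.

b = 5.81 N·s/m

u + w = -4.148524;  u + w = √(2b)·v, so √(2b) = -4.148524/(-1.217) = 3.408812.
b = (√(2b))²/2 = 11.619998/2 = 5.809999.
(Check via u − w = 2F/√(2b): u − w = 9.309988, 2F/√(2b) = 9.309989.)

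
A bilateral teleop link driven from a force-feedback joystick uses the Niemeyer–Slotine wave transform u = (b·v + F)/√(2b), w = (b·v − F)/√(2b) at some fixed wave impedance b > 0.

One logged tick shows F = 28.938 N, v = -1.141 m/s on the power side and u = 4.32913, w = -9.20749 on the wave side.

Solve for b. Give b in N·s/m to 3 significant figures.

b = 9.14 N·s/m

u + w = -4.87836;  u + w = √(2b)·v, so √(2b) = -4.87836/(-1.141) = 4.27551.
b = (√(2b))²/2 = 18.28001/2 = 9.14000.
(Check via u − w = 2F/√(2b): u − w = 13.53662, 2F/√(2b) = 13.53662.)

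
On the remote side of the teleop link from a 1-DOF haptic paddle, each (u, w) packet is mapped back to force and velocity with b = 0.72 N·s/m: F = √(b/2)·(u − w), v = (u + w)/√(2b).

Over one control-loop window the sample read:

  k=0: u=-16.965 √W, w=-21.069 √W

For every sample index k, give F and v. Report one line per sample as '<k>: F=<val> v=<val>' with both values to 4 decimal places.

0: F=2.4624 v=-31.6950

k=0: u−w=4.1040, u+w=-38.0340; √(b/2)=0.6000, √(2b)=1.2000; F=0.6000×4.104=2.4624, v=-38.0340/1.2000=-31.6950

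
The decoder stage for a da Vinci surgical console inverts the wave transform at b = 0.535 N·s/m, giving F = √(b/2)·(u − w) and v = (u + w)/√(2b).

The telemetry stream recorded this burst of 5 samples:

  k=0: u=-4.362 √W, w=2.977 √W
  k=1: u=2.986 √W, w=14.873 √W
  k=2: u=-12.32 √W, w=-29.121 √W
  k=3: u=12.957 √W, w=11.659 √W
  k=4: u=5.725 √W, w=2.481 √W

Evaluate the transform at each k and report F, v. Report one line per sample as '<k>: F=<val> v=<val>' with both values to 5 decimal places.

k=0: u−w=-7.33900, u+w=-1.38500; √(b/2)=0.51720, √(2b)=1.03441; F=0.51720×(-7.339)=-3.79576, v=-1.38500/1.03441=-1.33893
k=1: u−w=-11.88700, u+w=17.85900; √(b/2)=0.51720, √(2b)=1.03441; F=0.51720×(-11.887)=-6.14800, v=17.85900/1.03441=17.26495
k=2: u−w=16.80100, u+w=-41.44100; √(b/2)=0.51720, √(2b)=1.03441; F=0.51720×16.801=8.68954, v=-41.44100/1.03441=-40.06253
k=3: u−w=1.29800, u+w=24.61600; √(b/2)=0.51720, √(2b)=1.03441; F=0.51720×1.298=0.67133, v=24.61600/1.03441=23.79719
k=4: u−w=3.24400, u+w=8.20600; √(b/2)=0.51720, √(2b)=1.03441; F=0.51720×3.244=1.67781, v=8.20600/1.03441=7.93304

0: F=-3.79576 v=-1.33893
1: F=-6.14800 v=17.26495
2: F=8.68954 v=-40.06253
3: F=0.67133 v=23.79719
4: F=1.67781 v=7.93304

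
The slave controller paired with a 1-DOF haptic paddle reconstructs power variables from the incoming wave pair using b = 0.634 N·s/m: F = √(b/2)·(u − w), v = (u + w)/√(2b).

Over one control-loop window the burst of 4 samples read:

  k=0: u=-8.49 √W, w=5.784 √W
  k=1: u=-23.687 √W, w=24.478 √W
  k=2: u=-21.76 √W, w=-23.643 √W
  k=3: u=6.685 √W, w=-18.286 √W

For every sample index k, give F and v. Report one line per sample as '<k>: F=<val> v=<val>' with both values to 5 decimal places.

0: F=-8.03665 v=-2.40308
1: F=-27.11822 v=0.70245
2: F=1.06018 v=-40.32041
3: F=14.05936 v=-10.30234

k=0: u−w=-14.27400, u+w=-2.70600; √(b/2)=0.56303, √(2b)=1.12606; F=0.56303×(-14.274)=-8.03665, v=-2.70600/1.12606=-2.40308
k=1: u−w=-48.16500, u+w=0.79100; √(b/2)=0.56303, √(2b)=1.12606; F=0.56303×(-48.165)=-27.11822, v=0.79100/1.12606=0.70245
k=2: u−w=1.88300, u+w=-45.40300; √(b/2)=0.56303, √(2b)=1.12606; F=0.56303×1.883=1.06018, v=-45.40300/1.12606=-40.32041
k=3: u−w=24.97100, u+w=-11.60100; √(b/2)=0.56303, √(2b)=1.12606; F=0.56303×24.971=14.05936, v=-11.60100/1.12606=-10.30234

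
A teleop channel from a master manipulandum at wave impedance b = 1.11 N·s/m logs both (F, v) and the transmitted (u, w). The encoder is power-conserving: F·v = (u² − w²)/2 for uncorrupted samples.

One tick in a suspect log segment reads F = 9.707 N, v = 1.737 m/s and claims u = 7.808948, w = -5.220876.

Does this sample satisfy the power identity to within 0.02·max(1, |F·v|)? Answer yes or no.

F·v = 9.707×1.737 = 16.861059 W.
(u² − w²)/2 = (60.979669 − 27.257546)/2 = 16.861061 W.
|Δ| = 0.000002;  2% of max(1, |F·v|) = 0.337221.

yes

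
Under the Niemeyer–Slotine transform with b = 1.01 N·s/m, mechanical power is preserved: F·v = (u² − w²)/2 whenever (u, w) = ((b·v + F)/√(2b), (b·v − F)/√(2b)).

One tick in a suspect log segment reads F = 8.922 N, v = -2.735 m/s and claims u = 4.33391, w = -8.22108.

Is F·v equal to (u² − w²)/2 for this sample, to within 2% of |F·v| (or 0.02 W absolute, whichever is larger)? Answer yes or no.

F·v = 8.922×(-2.735) = -24.4017 W.
(u² − w²)/2 = (18.7828 − 67.5862)/2 = -24.4017 W.
|Δ| = 0.0000;  2% of max(1, |F·v|) = 0.4880.

yes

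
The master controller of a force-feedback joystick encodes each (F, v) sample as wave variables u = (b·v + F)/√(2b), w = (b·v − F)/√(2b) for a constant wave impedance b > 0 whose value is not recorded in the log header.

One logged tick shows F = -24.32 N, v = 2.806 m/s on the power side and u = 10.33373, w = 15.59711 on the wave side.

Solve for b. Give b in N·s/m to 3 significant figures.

b = 42.7 N·s/m

u + w = 25.93084;  u + w = √(2b)·v, so √(2b) = 25.93084/2.806 = 9.24121.
b = (√(2b))²/2 = 85.39999/2 = 42.70000.
(Check via u − w = 2F/√(2b): u − w = -5.26338, 2F/√(2b) = -5.26338.)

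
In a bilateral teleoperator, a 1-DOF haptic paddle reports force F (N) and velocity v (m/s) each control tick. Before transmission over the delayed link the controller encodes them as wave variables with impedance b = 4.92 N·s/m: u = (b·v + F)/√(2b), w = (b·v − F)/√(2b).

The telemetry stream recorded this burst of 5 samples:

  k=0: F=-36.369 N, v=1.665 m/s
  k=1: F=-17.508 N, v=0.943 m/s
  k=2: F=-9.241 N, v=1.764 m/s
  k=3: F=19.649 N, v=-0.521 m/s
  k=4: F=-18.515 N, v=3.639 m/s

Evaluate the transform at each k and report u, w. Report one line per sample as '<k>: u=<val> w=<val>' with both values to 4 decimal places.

0: u=-8.9826 w=14.2055
1: u=-4.1023 w=7.0604
2: u=-0.1792 w=5.7126
3: u=5.4467 w=-7.0810
4: u=-0.1948 w=11.6099

k=0: b·v=4.92×1.665=8.1918; √(2b)=3.1369; u=(8.1918+(-36.369))/3.1369=-8.9826, w=(8.1918−(-36.369))/3.1369=14.2055
k=1: b·v=4.92×0.943=4.6396; √(2b)=3.1369; u=(4.6396+(-17.508))/3.1369=-4.1023, w=(4.6396−(-17.508))/3.1369=7.0604
k=2: b·v=4.92×1.764=8.6789; √(2b)=3.1369; u=(8.6789+(-9.241))/3.1369=-0.1792, w=(8.6789−(-9.241))/3.1369=5.7126
k=3: b·v=4.92×(-0.521)=-2.5633; √(2b)=3.1369; u=(-2.5633+19.649)/3.1369=5.4467, w=(-2.5633−19.649)/3.1369=-7.0810
k=4: b·v=4.92×3.639=17.9039; √(2b)=3.1369; u=(17.9039+(-18.515))/3.1369=-0.1948, w=(17.9039−(-18.515))/3.1369=11.6099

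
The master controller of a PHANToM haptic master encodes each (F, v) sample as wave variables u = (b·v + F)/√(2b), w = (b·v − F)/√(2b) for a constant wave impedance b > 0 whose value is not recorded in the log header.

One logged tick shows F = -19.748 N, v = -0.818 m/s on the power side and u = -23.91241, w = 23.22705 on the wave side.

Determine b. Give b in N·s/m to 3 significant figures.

b = 0.351 N·s/m

u + w = -0.6854;  u + w = √(2b)·v, so √(2b) = -0.6854/(-0.818) = 0.8378.
b = (√(2b))²/2 = 0.7020/2 = 0.3510.
(Check via u − w = 2F/√(2b): u − w = -47.1395, 2F/√(2b) = -47.1398.)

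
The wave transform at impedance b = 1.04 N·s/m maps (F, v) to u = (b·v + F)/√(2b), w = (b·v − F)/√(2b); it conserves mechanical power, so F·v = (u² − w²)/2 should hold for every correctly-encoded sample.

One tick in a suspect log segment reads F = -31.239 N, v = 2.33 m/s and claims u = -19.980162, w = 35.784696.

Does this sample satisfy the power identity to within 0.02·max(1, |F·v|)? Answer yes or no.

no

F·v = (-31.239)×2.33 = -72.786870 W.
(u² − w²)/2 = (399.206874 − 1280.544468)/2 = -440.668797 W.
|Δ| = 367.881927;  2% of max(1, |F·v|) = 1.455737.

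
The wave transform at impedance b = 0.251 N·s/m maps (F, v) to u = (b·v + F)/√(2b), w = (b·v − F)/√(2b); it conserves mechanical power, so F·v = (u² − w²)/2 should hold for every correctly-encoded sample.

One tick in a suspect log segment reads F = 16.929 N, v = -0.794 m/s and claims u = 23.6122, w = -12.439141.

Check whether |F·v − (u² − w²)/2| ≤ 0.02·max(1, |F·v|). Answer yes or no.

F·v = 16.929×(-0.794) = -13.441626 W.
(u² − w²)/2 = (557.535989 − 154.732229)/2 = 201.401880 W.
|Δ| = 214.843506;  2% of max(1, |F·v|) = 0.268833.

no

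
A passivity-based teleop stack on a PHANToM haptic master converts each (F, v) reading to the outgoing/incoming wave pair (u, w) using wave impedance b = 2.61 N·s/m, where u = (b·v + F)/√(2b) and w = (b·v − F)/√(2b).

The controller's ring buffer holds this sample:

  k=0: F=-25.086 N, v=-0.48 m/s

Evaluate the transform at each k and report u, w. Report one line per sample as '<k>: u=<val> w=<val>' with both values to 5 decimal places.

0: u=-11.52818 w=10.43151

k=0: b·v=2.61×(-0.48)=-1.25280; √(2b)=2.28473; u=(-1.25280+(-25.086))/2.28473=-11.52818, w=(-1.25280−(-25.086))/2.28473=10.43151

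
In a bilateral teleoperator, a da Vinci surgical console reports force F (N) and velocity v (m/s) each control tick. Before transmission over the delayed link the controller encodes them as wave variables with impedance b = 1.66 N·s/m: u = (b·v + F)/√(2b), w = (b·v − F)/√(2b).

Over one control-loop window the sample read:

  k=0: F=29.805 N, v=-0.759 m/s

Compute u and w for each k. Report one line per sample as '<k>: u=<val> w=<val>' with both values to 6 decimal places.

k=0: b·v=1.66×(-0.759)=-1.259940; √(2b)=1.822087; u=(-1.259940+29.805)/1.822087=15.666137, w=(-1.259940−29.805)/1.822087=-17.049101

0: u=15.666137 w=-17.049101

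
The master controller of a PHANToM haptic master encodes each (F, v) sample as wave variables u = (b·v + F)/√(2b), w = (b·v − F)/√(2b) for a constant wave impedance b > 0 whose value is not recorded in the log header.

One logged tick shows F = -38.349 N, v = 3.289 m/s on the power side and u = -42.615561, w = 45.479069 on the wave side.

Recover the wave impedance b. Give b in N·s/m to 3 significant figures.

u + w = 2.863508;  u + w = √(2b)·v, so √(2b) = 2.863508/3.289 = 0.870632.
b = (√(2b))²/2 = 0.758000/2 = 0.379000.
(Check via u − w = 2F/√(2b): u − w = -88.094630, 2F/√(2b) = -88.094645.)

b = 0.379 N·s/m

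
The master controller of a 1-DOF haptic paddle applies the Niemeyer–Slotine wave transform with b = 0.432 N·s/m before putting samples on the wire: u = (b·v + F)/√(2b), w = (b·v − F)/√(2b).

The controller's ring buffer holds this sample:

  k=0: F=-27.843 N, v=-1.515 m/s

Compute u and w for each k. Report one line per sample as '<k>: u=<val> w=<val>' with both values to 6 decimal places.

0: u=-30.658407 w=29.250190

k=0: b·v=0.432×(-1.515)=-0.654480; √(2b)=0.929516; u=(-0.654480+(-27.843))/0.929516=-30.658407, w=(-0.654480−(-27.843))/0.929516=29.250190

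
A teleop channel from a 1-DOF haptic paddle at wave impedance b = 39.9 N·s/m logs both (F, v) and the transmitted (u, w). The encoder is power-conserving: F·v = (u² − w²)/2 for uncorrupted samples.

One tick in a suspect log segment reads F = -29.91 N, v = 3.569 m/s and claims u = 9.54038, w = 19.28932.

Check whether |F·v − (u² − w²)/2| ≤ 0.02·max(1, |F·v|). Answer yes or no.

F·v = (-29.91)×3.569 = -106.74879 W.
(u² − w²)/2 = (91.01885 − 372.07787)/2 = -140.52951 W.
|Δ| = 33.78072;  2% of max(1, |F·v|) = 2.13498.

no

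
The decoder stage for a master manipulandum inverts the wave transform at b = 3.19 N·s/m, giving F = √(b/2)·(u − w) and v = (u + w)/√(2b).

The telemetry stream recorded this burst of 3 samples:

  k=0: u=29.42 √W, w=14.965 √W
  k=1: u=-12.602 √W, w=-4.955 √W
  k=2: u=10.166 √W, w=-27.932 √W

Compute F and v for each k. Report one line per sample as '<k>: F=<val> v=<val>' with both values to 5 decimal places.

k=0: u−w=14.45500, u+w=44.38500; √(b/2)=1.26293, √(2b)=2.52587; F=1.26293×14.455=18.25570, v=44.38500/2.52587=17.57219
k=1: u−w=-7.64700, u+w=-17.55700; √(b/2)=1.26293, √(2b)=2.52587; F=1.26293×(-7.647)=-9.65765, v=-17.55700/2.52587=-6.95088
k=2: u−w=38.09800, u+w=-17.76600; √(b/2)=1.26293, √(2b)=2.52587; F=1.26293×38.098=48.11523, v=-17.76600/2.52587=-7.03363

0: F=18.25570 v=17.57219
1: F=-9.65765 v=-6.95088
2: F=48.11523 v=-7.03363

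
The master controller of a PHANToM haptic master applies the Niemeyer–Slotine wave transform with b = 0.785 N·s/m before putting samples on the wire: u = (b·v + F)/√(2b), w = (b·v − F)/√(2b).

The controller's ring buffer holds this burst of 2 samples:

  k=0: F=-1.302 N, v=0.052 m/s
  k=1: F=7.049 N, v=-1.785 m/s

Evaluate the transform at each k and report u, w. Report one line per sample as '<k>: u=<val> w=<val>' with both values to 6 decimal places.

k=0: b·v=0.785×0.052=0.040820; √(2b)=1.252996; u=(0.040820+(-1.302))/1.252996=-1.006531, w=(0.040820−(-1.302))/1.252996=1.071687
k=1: b·v=0.785×(-1.785)=-1.401225; √(2b)=1.252996; u=(-1.401225+7.049)/1.252996=4.507415, w=(-1.401225−7.049)/1.252996=-6.744014

0: u=-1.006531 w=1.071687
1: u=4.507415 w=-6.744014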